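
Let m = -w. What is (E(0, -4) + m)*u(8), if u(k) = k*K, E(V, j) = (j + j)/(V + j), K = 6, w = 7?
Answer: -240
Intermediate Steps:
E(V, j) = 2*j/(V + j) (E(V, j) = (2*j)/(V + j) = 2*j/(V + j))
m = -7 (m = -1*7 = -7)
u(k) = 6*k (u(k) = k*6 = 6*k)
(E(0, -4) + m)*u(8) = (2*(-4)/(0 - 4) - 7)*(6*8) = (2*(-4)/(-4) - 7)*48 = (2*(-4)*(-¼) - 7)*48 = (2 - 7)*48 = -5*48 = -240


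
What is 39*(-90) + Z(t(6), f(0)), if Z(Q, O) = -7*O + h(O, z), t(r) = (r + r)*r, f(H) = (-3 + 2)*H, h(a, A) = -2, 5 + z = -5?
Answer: -3512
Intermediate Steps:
z = -10 (z = -5 - 5 = -10)
f(H) = -H
t(r) = 2*r² (t(r) = (2*r)*r = 2*r²)
Z(Q, O) = -2 - 7*O (Z(Q, O) = -7*O - 2 = -2 - 7*O)
39*(-90) + Z(t(6), f(0)) = 39*(-90) + (-2 - (-7)*0) = -3510 + (-2 - 7*0) = -3510 + (-2 + 0) = -3510 - 2 = -3512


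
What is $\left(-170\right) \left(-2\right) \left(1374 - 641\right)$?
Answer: $249220$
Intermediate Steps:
$\left(-170\right) \left(-2\right) \left(1374 - 641\right) = 340 \cdot 733 = 249220$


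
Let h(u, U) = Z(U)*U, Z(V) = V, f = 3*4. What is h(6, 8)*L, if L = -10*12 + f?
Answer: -6912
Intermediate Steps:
f = 12
L = -108 (L = -10*12 + 12 = -120 + 12 = -108)
h(u, U) = U² (h(u, U) = U*U = U²)
h(6, 8)*L = 8²*(-108) = 64*(-108) = -6912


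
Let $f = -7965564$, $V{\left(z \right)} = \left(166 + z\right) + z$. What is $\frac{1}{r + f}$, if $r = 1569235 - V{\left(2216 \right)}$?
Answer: $- \frac{1}{6400927} \approx -1.5623 \cdot 10^{-7}$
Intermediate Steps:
$V{\left(z \right)} = 166 + 2 z$
$r = 1564637$ ($r = 1569235 - \left(166 + 2 \cdot 2216\right) = 1569235 - \left(166 + 4432\right) = 1569235 - 4598 = 1564637$)
$\frac{1}{r + f} = \frac{1}{1564637 - 7965564} = \frac{1}{-6400927} = - \frac{1}{6400927}$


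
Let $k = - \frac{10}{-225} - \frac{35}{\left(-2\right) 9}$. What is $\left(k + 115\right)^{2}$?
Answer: $\frac{110859841}{8100} \approx 13686.0$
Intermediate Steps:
$k = \frac{179}{90}$ ($k = \left(-10\right) \left(- \frac{1}{225}\right) - \frac{35}{-18} = \frac{2}{45} - - \frac{35}{18} = \frac{2}{45} + \frac{35}{18} = \frac{179}{90} \approx 1.9889$)
$\left(k + 115\right)^{2} = \left(\frac{179}{90} + 115\right)^{2} = \left(\frac{10529}{90}\right)^{2} = \frac{110859841}{8100}$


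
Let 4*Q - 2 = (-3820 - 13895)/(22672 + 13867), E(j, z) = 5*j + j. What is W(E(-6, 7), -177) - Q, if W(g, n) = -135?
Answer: -19786423/146156 ≈ -135.38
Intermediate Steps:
E(j, z) = 6*j
Q = 55363/146156 (Q = ½ + ((-3820 - 13895)/(22672 + 13867))/4 = ½ + (-17715/36539)/4 = ½ + (-17715*1/36539)/4 = ½ + (¼)*(-17715/36539) = ½ - 17715/146156 = 55363/146156 ≈ 0.37879)
W(E(-6, 7), -177) - Q = -135 - 1*55363/146156 = -135 - 55363/146156 = -19786423/146156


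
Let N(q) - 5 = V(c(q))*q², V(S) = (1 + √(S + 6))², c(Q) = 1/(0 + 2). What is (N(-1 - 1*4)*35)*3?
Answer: 40425/2 + 2625*√26 ≈ 33597.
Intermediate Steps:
c(Q) = ½ (c(Q) = 1/2 = ½)
V(S) = (1 + √(6 + S))²
N(q) = 5 + q²*(1 + √26/2)² (N(q) = 5 + (1 + √(6 + ½))²*q² = 5 + (1 + √(13/2))²*q² = 5 + (1 + √26/2)²*q² = 5 + q²*(1 + √26/2)²)
(N(-1 - 1*4)*35)*3 = ((5 + (-1 - 1*4)²*(2 + √26)²/4)*35)*3 = ((5 + (-1 - 4)²*(2 + √26)²/4)*35)*3 = ((5 + (¼)*(-5)²*(2 + √26)²)*35)*3 = ((5 + (¼)*25*(2 + √26)²)*35)*3 = ((5 + 25*(2 + √26)²/4)*35)*3 = (175 + 875*(2 + √26)²/4)*3 = 525 + 2625*(2 + √26)²/4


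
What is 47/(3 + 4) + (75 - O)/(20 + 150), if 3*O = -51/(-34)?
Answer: 17023/2380 ≈ 7.1525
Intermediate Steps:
O = ½ (O = (-51/(-34))/3 = (-51*(-1/34))/3 = (⅓)*(3/2) = ½ ≈ 0.50000)
47/(3 + 4) + (75 - O)/(20 + 150) = 47/(3 + 4) + (75 - 1*½)/(20 + 150) = 47/7 + (75 - ½)/170 = 47*(⅐) + (1/170)*(149/2) = 47/7 + 149/340 = 17023/2380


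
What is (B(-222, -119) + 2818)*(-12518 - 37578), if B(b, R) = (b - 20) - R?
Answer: -135008720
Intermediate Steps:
B(b, R) = -20 + b - R (B(b, R) = (-20 + b) - R = -20 + b - R)
(B(-222, -119) + 2818)*(-12518 - 37578) = ((-20 - 222 - 1*(-119)) + 2818)*(-12518 - 37578) = ((-20 - 222 + 119) + 2818)*(-50096) = (-123 + 2818)*(-50096) = 2695*(-50096) = -135008720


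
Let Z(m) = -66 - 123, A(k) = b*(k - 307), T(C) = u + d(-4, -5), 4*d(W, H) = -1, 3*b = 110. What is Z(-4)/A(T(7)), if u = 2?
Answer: 378/22385 ≈ 0.016886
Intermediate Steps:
b = 110/3 (b = (1/3)*110 = 110/3 ≈ 36.667)
d(W, H) = -1/4 (d(W, H) = (1/4)*(-1) = -1/4)
T(C) = 7/4 (T(C) = 2 - 1/4 = 7/4)
A(k) = -33770/3 + 110*k/3 (A(k) = 110*(k - 307)/3 = 110*(-307 + k)/3 = -33770/3 + 110*k/3)
Z(m) = -189
Z(-4)/A(T(7)) = -189/(-33770/3 + (110/3)*(7/4)) = -189/(-33770/3 + 385/6) = -189/(-22385/2) = -189*(-2/22385) = 378/22385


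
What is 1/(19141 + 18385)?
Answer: 1/37526 ≈ 2.6648e-5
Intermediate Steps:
1/(19141 + 18385) = 1/37526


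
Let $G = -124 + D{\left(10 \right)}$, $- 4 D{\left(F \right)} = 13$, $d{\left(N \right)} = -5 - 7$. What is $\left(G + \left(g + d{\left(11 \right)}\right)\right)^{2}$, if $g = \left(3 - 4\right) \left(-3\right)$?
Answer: $\frac{297025}{16} \approx 18564.0$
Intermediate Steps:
$d{\left(N \right)} = -12$
$g = 3$ ($g = \left(-1\right) \left(-3\right) = 3$)
$D{\left(F \right)} = - \frac{13}{4}$ ($D{\left(F \right)} = \left(- \frac{1}{4}\right) 13 = - \frac{13}{4}$)
$G = - \frac{509}{4}$ ($G = -124 - \frac{13}{4} = - \frac{509}{4} \approx -127.25$)
$\left(G + \left(g + d{\left(11 \right)}\right)\right)^{2} = \left(- \frac{509}{4} + \left(3 - 12\right)\right)^{2} = \left(- \frac{509}{4} - 9\right)^{2} = \left(- \frac{545}{4}\right)^{2} = \frac{297025}{16}$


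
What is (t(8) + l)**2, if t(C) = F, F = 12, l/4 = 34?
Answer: 21904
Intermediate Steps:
l = 136 (l = 4*34 = 136)
t(C) = 12
(t(8) + l)**2 = (12 + 136)**2 = 148**2 = 21904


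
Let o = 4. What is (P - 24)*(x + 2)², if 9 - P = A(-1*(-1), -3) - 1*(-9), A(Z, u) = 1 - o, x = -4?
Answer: -84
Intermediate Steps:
A(Z, u) = -3 (A(Z, u) = 1 - 1*4 = 1 - 4 = -3)
P = 3 (P = 9 - (-3 - 1*(-9)) = 9 - (-3 + 9) = 9 - 1*6 = 9 - 6 = 3)
(P - 24)*(x + 2)² = (3 - 24)*(-4 + 2)² = -21*(-2)² = -21*4 = -84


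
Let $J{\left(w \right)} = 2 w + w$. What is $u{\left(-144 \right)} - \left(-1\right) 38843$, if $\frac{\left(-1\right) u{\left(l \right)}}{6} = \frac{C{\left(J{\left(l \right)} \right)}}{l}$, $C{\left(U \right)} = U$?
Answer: $38825$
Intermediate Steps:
$J{\left(w \right)} = 3 w$
$u{\left(l \right)} = -18$ ($u{\left(l \right)} = - 6 \frac{3 l}{l} = \left(-6\right) 3 = -18$)
$u{\left(-144 \right)} - \left(-1\right) 38843 = -18 - \left(-1\right) 38843 = -18 - -38843 = -18 + 38843 = 38825$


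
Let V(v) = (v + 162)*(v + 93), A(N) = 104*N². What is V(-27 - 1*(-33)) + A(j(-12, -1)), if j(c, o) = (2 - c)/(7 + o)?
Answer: 154784/9 ≈ 17198.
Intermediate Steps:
j(c, o) = (2 - c)/(7 + o)
V(v) = (93 + v)*(162 + v) (V(v) = (162 + v)*(93 + v) = (93 + v)*(162 + v))
V(-27 - 1*(-33)) + A(j(-12, -1)) = (15066 + (-27 - 1*(-33))² + 255*(-27 - 1*(-33))) + 104*((2 - 1*(-12))/(7 - 1))² = (15066 + (-27 + 33)² + 255*(-27 + 33)) + 104*((2 + 12)/6)² = (15066 + 6² + 255*6) + 104*((⅙)*14)² = (15066 + 36 + 1530) + 104*(7/3)² = 16632 + 104*(49/9) = 16632 + 5096/9 = 154784/9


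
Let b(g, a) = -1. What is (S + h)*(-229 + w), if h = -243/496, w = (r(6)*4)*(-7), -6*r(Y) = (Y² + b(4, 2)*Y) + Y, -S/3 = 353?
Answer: 32055927/496 ≈ 64629.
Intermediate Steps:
S = -1059 (S = -3*353 = -1059)
r(Y) = -Y²/6 (r(Y) = -((Y² - Y) + Y)/6 = -Y²/6)
w = 168 (w = (-⅙*6²*4)*(-7) = (-⅙*36*4)*(-7) = -6*4*(-7) = -24*(-7) = 168)
h = -243/496 (h = -243*1/496 = -243/496 ≈ -0.48992)
(S + h)*(-229 + w) = (-1059 - 243/496)*(-229 + 168) = -525507/496*(-61) = 32055927/496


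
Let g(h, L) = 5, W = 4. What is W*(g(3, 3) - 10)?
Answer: -20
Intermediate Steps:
W*(g(3, 3) - 10) = 4*(5 - 10) = 4*(-5) = -20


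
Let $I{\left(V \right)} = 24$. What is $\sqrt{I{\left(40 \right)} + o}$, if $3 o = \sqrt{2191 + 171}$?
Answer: $\frac{\sqrt{216 + 3 \sqrt{2362}}}{3} \approx 6.3404$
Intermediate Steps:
$o = \frac{\sqrt{2362}}{3}$ ($o = \frac{\sqrt{2191 + 171}}{3} = \frac{\sqrt{2362}}{3} \approx 16.2$)
$\sqrt{I{\left(40 \right)} + o} = \sqrt{24 + \frac{\sqrt{2362}}{3}}$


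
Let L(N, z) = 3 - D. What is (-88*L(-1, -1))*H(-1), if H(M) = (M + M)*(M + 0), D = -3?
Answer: -1056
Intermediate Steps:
H(M) = 2*M**2 (H(M) = (2*M)*M = 2*M**2)
L(N, z) = 6 (L(N, z) = 3 - 1*(-3) = 3 + 3 = 6)
(-88*L(-1, -1))*H(-1) = (-88*6)*(2*(-1)**2) = -1056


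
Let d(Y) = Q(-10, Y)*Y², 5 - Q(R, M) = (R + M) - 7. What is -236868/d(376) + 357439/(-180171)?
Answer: -1487175838519/751419731232 ≈ -1.9792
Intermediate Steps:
Q(R, M) = 12 - M - R (Q(R, M) = 5 - ((R + M) - 7) = 5 - ((M + R) - 7) = 5 - (-7 + M + R) = 5 + (7 - M - R) = 12 - M - R)
d(Y) = Y²*(22 - Y) (d(Y) = (12 - Y - 1*(-10))*Y² = (12 - Y + 10)*Y² = (22 - Y)*Y² = Y²*(22 - Y))
-236868/d(376) + 357439/(-180171) = -236868*1/(141376*(22 - 1*376)) + 357439/(-180171) = -236868*1/(141376*(22 - 376)) + 357439*(-1/180171) = -236868/(141376*(-354)) - 357439/180171 = -236868/(-50047104) - 357439/180171 = -236868*(-1/50047104) - 357439/180171 = 19739/4170592 - 357439/180171 = -1487175838519/751419731232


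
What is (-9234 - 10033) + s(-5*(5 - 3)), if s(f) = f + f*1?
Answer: -19287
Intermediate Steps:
s(f) = 2*f (s(f) = f + f = 2*f)
(-9234 - 10033) + s(-5*(5 - 3)) = (-9234 - 10033) + 2*(-5*(5 - 3)) = -19267 + 2*(-5*2) = -19267 + 2*(-10) = -19267 - 20 = -19287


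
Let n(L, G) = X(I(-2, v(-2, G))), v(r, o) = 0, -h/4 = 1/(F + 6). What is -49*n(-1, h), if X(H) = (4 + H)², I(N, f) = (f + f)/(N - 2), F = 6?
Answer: -784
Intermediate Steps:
h = -⅓ (h = -4/(6 + 6) = -4/12 = -4*1/12 = -⅓ ≈ -0.33333)
I(N, f) = 2*f/(-2 + N) (I(N, f) = (2*f)/(-2 + N) = 2*f/(-2 + N))
n(L, G) = 16 (n(L, G) = (4 + 2*0/(-2 - 2))² = (4 + 2*0/(-4))² = (4 + 2*0*(-¼))² = (4 + 0)² = 4² = 16)
-49*n(-1, h) = -49*16 = -784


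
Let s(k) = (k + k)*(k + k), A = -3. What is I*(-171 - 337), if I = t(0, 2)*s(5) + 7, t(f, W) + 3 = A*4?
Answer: 758444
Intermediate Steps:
t(f, W) = -15 (t(f, W) = -3 - 3*4 = -3 - 12 = -15)
s(k) = 4*k**2 (s(k) = (2*k)*(2*k) = 4*k**2)
I = -1493 (I = -60*5**2 + 7 = -60*25 + 7 = -15*100 + 7 = -1500 + 7 = -1493)
I*(-171 - 337) = -1493*(-171 - 337) = -1493*(-508) = 758444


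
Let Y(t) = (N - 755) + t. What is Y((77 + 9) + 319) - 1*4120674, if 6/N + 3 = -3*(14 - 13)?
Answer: -4121025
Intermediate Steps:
N = -1 (N = 6/(-3 - 3*(14 - 13)) = 6/(-3 - 3*1) = 6/(-3 - 3) = 6/(-6) = 6*(-1/6) = -1)
Y(t) = -756 + t (Y(t) = (-1 - 755) + t = -756 + t)
Y((77 + 9) + 319) - 1*4120674 = (-756 + ((77 + 9) + 319)) - 1*4120674 = (-756 + (86 + 319)) - 4120674 = (-756 + 405) - 4120674 = -351 - 4120674 = -4121025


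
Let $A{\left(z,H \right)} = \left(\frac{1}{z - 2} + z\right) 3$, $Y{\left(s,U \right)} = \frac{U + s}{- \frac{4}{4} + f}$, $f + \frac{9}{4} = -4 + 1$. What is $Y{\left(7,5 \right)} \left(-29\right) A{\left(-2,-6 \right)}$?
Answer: $- \frac{9396}{25} \approx -375.84$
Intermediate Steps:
$f = - \frac{21}{4}$ ($f = - \frac{9}{4} + \left(-4 + 1\right) = - \frac{9}{4} - 3 = - \frac{21}{4} \approx -5.25$)
$Y{\left(s,U \right)} = - \frac{4 U}{25} - \frac{4 s}{25}$ ($Y{\left(s,U \right)} = \frac{U + s}{- \frac{4}{4} - \frac{21}{4}} = \frac{U + s}{\left(-4\right) \frac{1}{4} - \frac{21}{4}} = \frac{U + s}{-1 - \frac{21}{4}} = \frac{U + s}{- \frac{25}{4}} = \left(U + s\right) \left(- \frac{4}{25}\right) = - \frac{4 U}{25} - \frac{4 s}{25}$)
$A{\left(z,H \right)} = 3 z + \frac{3}{-2 + z}$ ($A{\left(z,H \right)} = \left(\frac{1}{-2 + z} + z\right) 3 = \left(z + \frac{1}{-2 + z}\right) 3 = 3 z + \frac{3}{-2 + z}$)
$Y{\left(7,5 \right)} \left(-29\right) A{\left(-2,-6 \right)} = \left(\left(- \frac{4}{25}\right) 5 - \frac{28}{25}\right) \left(-29\right) \frac{3 \left(1 + \left(-2\right)^{2} - -4\right)}{-2 - 2} = \left(- \frac{4}{5} - \frac{28}{25}\right) \left(-29\right) \frac{3 \left(1 + 4 + 4\right)}{-4} = \left(- \frac{48}{25}\right) \left(-29\right) 3 \left(- \frac{1}{4}\right) 9 = \frac{1392}{25} \left(- \frac{27}{4}\right) = - \frac{9396}{25}$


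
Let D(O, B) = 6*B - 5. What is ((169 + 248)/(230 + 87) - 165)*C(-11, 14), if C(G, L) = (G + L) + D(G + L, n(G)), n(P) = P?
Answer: 3528384/317 ≈ 11131.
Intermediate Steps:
D(O, B) = -5 + 6*B
C(G, L) = -5 + L + 7*G (C(G, L) = (G + L) + (-5 + 6*G) = -5 + L + 7*G)
((169 + 248)/(230 + 87) - 165)*C(-11, 14) = ((169 + 248)/(230 + 87) - 165)*(-5 + 14 + 7*(-11)) = (417/317 - 165)*(-5 + 14 - 77) = (417*(1/317) - 165)*(-68) = (417/317 - 165)*(-68) = -51888/317*(-68) = 3528384/317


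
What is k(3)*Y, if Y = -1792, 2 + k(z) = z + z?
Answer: -7168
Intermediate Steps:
k(z) = -2 + 2*z (k(z) = -2 + (z + z) = -2 + 2*z)
k(3)*Y = (-2 + 2*3)*(-1792) = (-2 + 6)*(-1792) = 4*(-1792) = -7168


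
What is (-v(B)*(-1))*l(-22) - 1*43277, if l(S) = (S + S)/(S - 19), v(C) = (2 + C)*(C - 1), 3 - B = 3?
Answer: -1774445/41 ≈ -43279.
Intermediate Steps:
B = 0 (B = 3 - 1*3 = 3 - 3 = 0)
v(C) = (-1 + C)*(2 + C) (v(C) = (2 + C)*(-1 + C) = (-1 + C)*(2 + C))
l(S) = 2*S/(-19 + S) (l(S) = (2*S)/(-19 + S) = 2*S/(-19 + S))
(-v(B)*(-1))*l(-22) - 1*43277 = (-(-2 + 0 + 0**2)*(-1))*(2*(-22)/(-19 - 22)) - 1*43277 = (-(-2 + 0 + 0)*(-1))*(2*(-22)/(-41)) - 43277 = (-(-2)*(-1))*(2*(-22)*(-1/41)) - 43277 = -1*2*(44/41) - 43277 = -2*44/41 - 43277 = -88/41 - 43277 = -1774445/41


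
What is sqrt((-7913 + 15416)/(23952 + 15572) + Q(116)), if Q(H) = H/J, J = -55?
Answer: I*sqrt(1348815545)/26510 ≈ 1.3854*I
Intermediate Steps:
Q(H) = -H/55 (Q(H) = H/(-55) = H*(-1/55) = -H/55)
sqrt((-7913 + 15416)/(23952 + 15572) + Q(116)) = sqrt((-7913 + 15416)/(23952 + 15572) - 1/55*116) = sqrt(7503/39524 - 116/55) = sqrt(7503*(1/39524) - 116/55) = sqrt(183/964 - 116/55) = sqrt(-101759/53020) = I*sqrt(1348815545)/26510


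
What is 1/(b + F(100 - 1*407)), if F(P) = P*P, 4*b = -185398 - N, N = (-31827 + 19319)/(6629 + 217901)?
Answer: 112265/5377438931 ≈ 2.0877e-5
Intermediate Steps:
N = -6254/112265 (N = -12508/224530 = -12508*1/224530 = -6254/112265 ≈ -0.055707)
b = -5203425054/112265 (b = (-185398 - 1*(-6254/112265))/4 = (-185398 + 6254/112265)/4 = (1/4)*(-20813700216/112265) = -5203425054/112265 ≈ -46350.)
F(P) = P**2
1/(b + F(100 - 1*407)) = 1/(-5203425054/112265 + (100 - 1*407)**2) = 1/(-5203425054/112265 + (100 - 407)**2) = 1/(-5203425054/112265 + (-307)**2) = 1/(-5203425054/112265 + 94249) = 1/(5377438931/112265) = 112265/5377438931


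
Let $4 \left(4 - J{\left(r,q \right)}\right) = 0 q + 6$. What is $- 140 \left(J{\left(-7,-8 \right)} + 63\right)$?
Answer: $-9170$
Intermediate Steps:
$J{\left(r,q \right)} = \frac{5}{2}$ ($J{\left(r,q \right)} = 4 - \frac{0 q + 6}{4} = 4 - \frac{0 + 6}{4} = 4 - \frac{3}{2} = \frac{5}{2}$)
$- 140 \left(J{\left(-7,-8 \right)} + 63\right) = - 140 \left(\frac{5}{2} + 63\right) = \left(-140\right) \frac{131}{2} = -9170$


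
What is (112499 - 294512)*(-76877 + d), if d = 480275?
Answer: -73423680174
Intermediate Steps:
(112499 - 294512)*(-76877 + d) = (112499 - 294512)*(-76877 + 480275) = -182013*403398 = -73423680174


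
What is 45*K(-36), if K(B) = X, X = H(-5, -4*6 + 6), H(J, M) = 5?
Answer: 225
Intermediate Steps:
X = 5
K(B) = 5
45*K(-36) = 45*5 = 225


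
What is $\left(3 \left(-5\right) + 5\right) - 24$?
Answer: $-34$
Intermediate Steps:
$\left(3 \left(-5\right) + 5\right) - 24 = \left(-15 + 5\right) - 24 = -10 - 24 = -34$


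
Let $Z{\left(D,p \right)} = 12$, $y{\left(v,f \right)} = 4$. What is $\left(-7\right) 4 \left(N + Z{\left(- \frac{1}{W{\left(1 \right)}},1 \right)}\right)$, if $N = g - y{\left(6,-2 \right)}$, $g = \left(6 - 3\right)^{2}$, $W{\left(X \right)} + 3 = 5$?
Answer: $-476$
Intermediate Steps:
$W{\left(X \right)} = 2$ ($W{\left(X \right)} = -3 + 5 = 2$)
$g = 9$ ($g = 3^{2} = 9$)
$N = 5$ ($N = 9 - 4 = 5$)
$\left(-7\right) 4 \left(N + Z{\left(- \frac{1}{W{\left(1 \right)}},1 \right)}\right) = \left(-7\right) 4 \left(5 + 12\right) = \left(-28\right) 17 = -476$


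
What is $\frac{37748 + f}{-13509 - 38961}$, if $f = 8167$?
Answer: $- \frac{3061}{3498} \approx -0.87507$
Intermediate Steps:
$\frac{37748 + f}{-13509 - 38961} = \frac{37748 + 8167}{-13509 - 38961} = \frac{45915}{-52470} = 45915 \left(- \frac{1}{52470}\right) = - \frac{3061}{3498}$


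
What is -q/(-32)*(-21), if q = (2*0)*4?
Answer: 0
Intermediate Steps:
q = 0 (q = 0*4 = 0)
-q/(-32)*(-21) = -0/(-32)*(-21) = -0*(-1/32)*(-21) = -0*(-21) = -1*0 = 0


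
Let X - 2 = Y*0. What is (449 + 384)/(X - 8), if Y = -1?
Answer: -833/6 ≈ -138.83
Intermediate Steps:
X = 2 (X = 2 - 1*0 = 2 + 0 = 2)
(449 + 384)/(X - 8) = (449 + 384)/(2 - 8) = 833/(-6) = 833*(-⅙) = -833/6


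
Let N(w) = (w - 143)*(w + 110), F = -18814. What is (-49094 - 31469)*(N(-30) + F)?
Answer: 2630704202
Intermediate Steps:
N(w) = (-143 + w)*(110 + w)
(-49094 - 31469)*(N(-30) + F) = (-49094 - 31469)*((-15730 + (-30)**2 - 33*(-30)) - 18814) = -80563*((-15730 + 900 + 990) - 18814) = -80563*(-13840 - 18814) = -80563*(-32654) = 2630704202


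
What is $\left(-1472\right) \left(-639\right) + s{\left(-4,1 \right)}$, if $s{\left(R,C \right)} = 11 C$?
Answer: $940619$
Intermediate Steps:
$\left(-1472\right) \left(-639\right) + s{\left(-4,1 \right)} = \left(-1472\right) \left(-639\right) + 11 \cdot 1 = 940608 + 11 = 940619$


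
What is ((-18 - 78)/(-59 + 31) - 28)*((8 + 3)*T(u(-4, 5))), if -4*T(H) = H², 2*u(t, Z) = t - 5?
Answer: 38313/28 ≈ 1368.3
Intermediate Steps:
u(t, Z) = -5/2 + t/2 (u(t, Z) = (t - 5)/2 = (-5 + t)/2 = -5/2 + t/2)
T(H) = -H²/4
((-18 - 78)/(-59 + 31) - 28)*((8 + 3)*T(u(-4, 5))) = ((-18 - 78)/(-59 + 31) - 28)*((8 + 3)*(-(-5/2 + (½)*(-4))²/4)) = (-96/(-28) - 28)*(11*(-(-5/2 - 2)²/4)) = (-96*(-1/28) - 28)*(11*(-(-9/2)²/4)) = (24/7 - 28)*(11*(-¼*81/4)) = -1892*(-81)/(7*16) = -172/7*(-891/16) = 38313/28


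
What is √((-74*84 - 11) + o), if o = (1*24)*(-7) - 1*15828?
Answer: I*√22223 ≈ 149.07*I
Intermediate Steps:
o = -15996 (o = 24*(-7) - 15828 = -168 - 15828 = -15996)
√((-74*84 - 11) + o) = √((-74*84 - 11) - 15996) = √((-6216 - 11) - 15996) = √(-6227 - 15996) = √(-22223) = I*√22223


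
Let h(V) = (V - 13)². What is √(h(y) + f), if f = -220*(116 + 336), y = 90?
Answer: I*√93511 ≈ 305.8*I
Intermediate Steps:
h(V) = (-13 + V)²
f = -99440 (f = -220*452 = -99440)
√(h(y) + f) = √((-13 + 90)² - 99440) = √(77² - 99440) = √(5929 - 99440) = √(-93511) = I*√93511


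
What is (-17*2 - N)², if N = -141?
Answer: 11449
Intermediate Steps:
(-17*2 - N)² = (-17*2 - 1*(-141))² = (-34 + 141)² = 107² = 11449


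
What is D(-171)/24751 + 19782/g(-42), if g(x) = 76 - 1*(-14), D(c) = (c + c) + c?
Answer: 27198784/123755 ≈ 219.78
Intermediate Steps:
D(c) = 3*c (D(c) = 2*c + c = 3*c)
g(x) = 90 (g(x) = 76 + 14 = 90)
D(-171)/24751 + 19782/g(-42) = (3*(-171))/24751 + 19782/90 = -513*1/24751 + 19782*(1/90) = -513/24751 + 1099/5 = 27198784/123755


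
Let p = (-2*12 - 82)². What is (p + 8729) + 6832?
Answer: 26797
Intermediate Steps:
p = 11236 (p = (-24 - 82)² = (-106)² = 11236)
(p + 8729) + 6832 = (11236 + 8729) + 6832 = 19965 + 6832 = 26797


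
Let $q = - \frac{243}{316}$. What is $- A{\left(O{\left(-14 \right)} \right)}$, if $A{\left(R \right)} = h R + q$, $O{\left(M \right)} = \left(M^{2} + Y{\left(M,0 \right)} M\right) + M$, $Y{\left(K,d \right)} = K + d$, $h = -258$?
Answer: $\frac{30817827}{316} \approx 97525.0$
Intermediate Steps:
$q = - \frac{243}{316}$ ($q = \left(-243\right) \frac{1}{316} = - \frac{243}{316} \approx -0.76899$)
$O{\left(M \right)} = M + 2 M^{2}$ ($O{\left(M \right)} = \left(M^{2} + \left(M + 0\right) M\right) + M = \left(M^{2} + M M\right) + M = \left(M^{2} + M^{2}\right) + M = 2 M^{2} + M = M + 2 M^{2}$)
$A{\left(R \right)} = - \frac{243}{316} - 258 R$ ($A{\left(R \right)} = - 258 R - \frac{243}{316} = - \frac{243}{316} - 258 R$)
$- A{\left(O{\left(-14 \right)} \right)} = - (- \frac{243}{316} - 258 \left(- 14 \left(1 + 2 \left(-14\right)\right)\right)) = - (- \frac{243}{316} - 258 \left(- 14 \left(1 - 28\right)\right)) = - (- \frac{243}{316} - 258 \left(\left(-14\right) \left(-27\right)\right)) = - (- \frac{243}{316} - 97524) = \left(-1\right) \left(- \frac{30817827}{316}\right) = \frac{30817827}{316}$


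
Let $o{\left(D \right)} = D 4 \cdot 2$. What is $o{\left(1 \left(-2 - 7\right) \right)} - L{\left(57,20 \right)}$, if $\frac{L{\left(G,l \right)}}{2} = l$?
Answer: $-112$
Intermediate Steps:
$L{\left(G,l \right)} = 2 l$
$o{\left(D \right)} = 8 D$ ($o{\left(D \right)} = 4 D 2 = 8 D$)
$o{\left(1 \left(-2 - 7\right) \right)} - L{\left(57,20 \right)} = 8 \cdot 1 \left(-2 - 7\right) - 2 \cdot 20 = 8 \cdot 1 \left(-2 - 7\right) - 40 = 8 \cdot 1 \left(-9\right) - 40 = 8 \left(-9\right) - 40 = -72 - 40 = -112$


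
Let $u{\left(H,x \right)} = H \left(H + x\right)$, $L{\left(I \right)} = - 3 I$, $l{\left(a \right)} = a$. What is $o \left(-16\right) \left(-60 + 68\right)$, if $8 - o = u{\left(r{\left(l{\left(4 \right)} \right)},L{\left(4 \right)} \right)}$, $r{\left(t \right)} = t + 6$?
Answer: $-3584$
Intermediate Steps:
$r{\left(t \right)} = 6 + t$
$o = 28$ ($o = 8 - \left(6 + 4\right) \left(\left(6 + 4\right) - 12\right) = 8 - 10 \left(10 - 12\right) = 8 - 10 \left(-2\right) = 8 - -20 = 8 + 20 = 28$)
$o \left(-16\right) \left(-60 + 68\right) = 28 \left(-16\right) \left(-60 + 68\right) = \left(-448\right) 8 = -3584$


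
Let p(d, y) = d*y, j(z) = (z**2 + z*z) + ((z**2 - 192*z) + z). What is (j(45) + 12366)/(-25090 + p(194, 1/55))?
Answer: -270765/689878 ≈ -0.39248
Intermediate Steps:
j(z) = -191*z + 3*z**2 (j(z) = (z**2 + z**2) + (z**2 - 191*z) = 2*z**2 + (z**2 - 191*z) = -191*z + 3*z**2)
(j(45) + 12366)/(-25090 + p(194, 1/55)) = (45*(-191 + 3*45) + 12366)/(-25090 + 194/55) = (45*(-191 + 135) + 12366)/(-25090 + 194*(1/55)) = (45*(-56) + 12366)/(-25090 + 194/55) = (-2520 + 12366)/(-1379756/55) = 9846*(-55/1379756) = -270765/689878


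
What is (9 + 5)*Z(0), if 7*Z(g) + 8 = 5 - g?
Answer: -6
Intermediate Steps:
Z(g) = -3/7 - g/7 (Z(g) = -8/7 + (5 - g)/7 = -8/7 + (5/7 - g/7) = -3/7 - g/7)
(9 + 5)*Z(0) = (9 + 5)*(-3/7 - 1/7*0) = 14*(-3/7 + 0) = 14*(-3/7) = -6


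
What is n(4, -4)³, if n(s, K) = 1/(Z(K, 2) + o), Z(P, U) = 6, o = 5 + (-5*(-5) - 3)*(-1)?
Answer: -1/1331 ≈ -0.00075131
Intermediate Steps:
o = -17 (o = 5 + (25 - 3)*(-1) = 5 + 22*(-1) = 5 - 22 = -17)
n(s, K) = -1/11 (n(s, K) = 1/(6 - 17) = 1/(-11) = -1/11)
n(4, -4)³ = (-1/11)³ = -1/1331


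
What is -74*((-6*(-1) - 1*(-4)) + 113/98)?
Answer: -40441/49 ≈ -825.33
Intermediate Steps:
-74*((-6*(-1) - 1*(-4)) + 113/98) = -74*((6 + 4) + 113*(1/98)) = -74*(10 + 113/98) = -74*1093/98 = -40441/49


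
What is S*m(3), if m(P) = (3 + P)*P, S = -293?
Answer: -5274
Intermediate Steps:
m(P) = P*(3 + P)
S*m(3) = -879*(3 + 3) = -879*6 = -293*18 = -5274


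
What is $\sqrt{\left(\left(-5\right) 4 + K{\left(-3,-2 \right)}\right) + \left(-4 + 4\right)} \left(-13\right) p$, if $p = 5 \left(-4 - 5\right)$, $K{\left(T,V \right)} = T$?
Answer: $585 i \sqrt{23} \approx 2805.6 i$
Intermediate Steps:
$p = -45$ ($p = 5 \left(-9\right) = -45$)
$\sqrt{\left(\left(-5\right) 4 + K{\left(-3,-2 \right)}\right) + \left(-4 + 4\right)} \left(-13\right) p = \sqrt{\left(\left(-5\right) 4 - 3\right) + \left(-4 + 4\right)} \left(-13\right) \left(-45\right) = \sqrt{\left(-20 - 3\right) + 0} \left(-13\right) \left(-45\right) = \sqrt{-23 + 0} \left(-13\right) \left(-45\right) = \sqrt{-23} \left(-13\right) \left(-45\right) = i \sqrt{23} \left(-13\right) \left(-45\right) = - 13 i \sqrt{23} \left(-45\right) = 585 i \sqrt{23}$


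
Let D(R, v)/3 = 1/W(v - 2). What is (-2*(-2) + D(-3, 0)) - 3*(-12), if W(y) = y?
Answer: 77/2 ≈ 38.500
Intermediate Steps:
D(R, v) = 3/(-2 + v) (D(R, v) = 3/(v - 2) = 3/(-2 + v))
(-2*(-2) + D(-3, 0)) - 3*(-12) = (-2*(-2) + 3/(-2 + 0)) - 3*(-12) = (4 + 3/(-2)) + 36 = (4 + 3*(-½)) + 36 = (4 - 3/2) + 36 = 5/2 + 36 = 77/2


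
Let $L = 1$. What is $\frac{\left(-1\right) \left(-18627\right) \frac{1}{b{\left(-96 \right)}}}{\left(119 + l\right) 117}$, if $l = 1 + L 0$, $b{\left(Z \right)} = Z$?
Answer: $- \frac{6209}{449280} \approx -0.01382$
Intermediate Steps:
$l = 1$ ($l = 1 + 1 \cdot 0 = 1 + 0 = 1$)
$\frac{\left(-1\right) \left(-18627\right) \frac{1}{b{\left(-96 \right)}}}{\left(119 + l\right) 117} = \frac{\left(-1\right) \left(-18627\right) \frac{1}{-96}}{\left(119 + 1\right) 117} = \frac{18627 \left(- \frac{1}{96}\right)}{120 \cdot 117} = - \frac{6209}{32 \cdot 14040} = \left(- \frac{6209}{32}\right) \frac{1}{14040} = - \frac{6209}{449280}$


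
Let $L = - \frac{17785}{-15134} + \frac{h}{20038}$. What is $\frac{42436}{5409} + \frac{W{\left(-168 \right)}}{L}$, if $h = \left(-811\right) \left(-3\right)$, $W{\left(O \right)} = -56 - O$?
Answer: $\frac{50100015596452}{531700443117} \approx 94.226$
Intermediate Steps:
$h = 2433$
$L = \frac{98299213}{75813773}$ ($L = - \frac{17785}{-15134} + \frac{2433}{20038} = \left(-17785\right) \left(- \frac{1}{15134}\right) + 2433 \cdot \frac{1}{20038} = \frac{17785}{15134} + \frac{2433}{20038} = \frac{98299213}{75813773} \approx 1.2966$)
$\frac{42436}{5409} + \frac{W{\left(-168 \right)}}{L} = \frac{42436}{5409} + \frac{-56 - -168}{\frac{98299213}{75813773}} = 42436 \cdot \frac{1}{5409} + \left(-56 + 168\right) \frac{75813773}{98299213} = \frac{42436}{5409} + 112 \cdot \frac{75813773}{98299213} = \frac{42436}{5409} + \frac{8491142576}{98299213} = \frac{50100015596452}{531700443117}$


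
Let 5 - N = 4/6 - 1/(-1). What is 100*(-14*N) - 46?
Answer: -14138/3 ≈ -4712.7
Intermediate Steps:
N = 10/3 (N = 5 - (4/6 - 1/(-1)) = 5 - (4*(1/6) - 1*(-1)) = 5 - (2/3 + 1) = 5 - 1*5/3 = 5 - 5/3 = 10/3 ≈ 3.3333)
100*(-14*N) - 46 = 100*(-14*10/3) - 46 = 100*(-140/3) - 46 = -14000/3 - 46 = -14138/3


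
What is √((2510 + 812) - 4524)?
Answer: I*√1202 ≈ 34.67*I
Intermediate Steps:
√((2510 + 812) - 4524) = √(3322 - 4524) = √(-1202) = I*√1202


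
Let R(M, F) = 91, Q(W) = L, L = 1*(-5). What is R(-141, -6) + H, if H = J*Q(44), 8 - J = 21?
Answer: 156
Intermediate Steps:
J = -13 (J = 8 - 1*21 = 8 - 21 = -13)
L = -5
Q(W) = -5
H = 65 (H = -13*(-5) = 65)
R(-141, -6) + H = 91 + 65 = 156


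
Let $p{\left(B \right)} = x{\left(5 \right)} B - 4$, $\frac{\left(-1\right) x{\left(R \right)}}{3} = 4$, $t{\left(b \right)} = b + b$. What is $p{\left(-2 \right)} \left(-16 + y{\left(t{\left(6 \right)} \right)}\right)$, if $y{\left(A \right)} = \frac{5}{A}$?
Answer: $- \frac{935}{3} \approx -311.67$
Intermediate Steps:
$t{\left(b \right)} = 2 b$
$x{\left(R \right)} = -12$ ($x{\left(R \right)} = \left(-3\right) 4 = -12$)
$p{\left(B \right)} = -4 - 12 B$ ($p{\left(B \right)} = - 12 B - 4 = -4 - 12 B$)
$p{\left(-2 \right)} \left(-16 + y{\left(t{\left(6 \right)} \right)}\right) = \left(-4 - -24\right) \left(-16 + \frac{5}{2 \cdot 6}\right) = \left(-4 + 24\right) \left(-16 + \frac{5}{12}\right) = 20 \left(-16 + 5 \cdot \frac{1}{12}\right) = 20 \left(-16 + \frac{5}{12}\right) = 20 \left(- \frac{187}{12}\right) = - \frac{935}{3}$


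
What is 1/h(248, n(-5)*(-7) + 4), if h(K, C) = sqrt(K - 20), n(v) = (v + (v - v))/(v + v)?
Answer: sqrt(57)/114 ≈ 0.066227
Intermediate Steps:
n(v) = 1/2 (n(v) = (v + 0)/((2*v)) = v*(1/(2*v)) = 1/2)
h(K, C) = sqrt(-20 + K)
1/h(248, n(-5)*(-7) + 4) = 1/(sqrt(-20 + 248)) = 1/(sqrt(228)) = 1/(2*sqrt(57)) = sqrt(57)/114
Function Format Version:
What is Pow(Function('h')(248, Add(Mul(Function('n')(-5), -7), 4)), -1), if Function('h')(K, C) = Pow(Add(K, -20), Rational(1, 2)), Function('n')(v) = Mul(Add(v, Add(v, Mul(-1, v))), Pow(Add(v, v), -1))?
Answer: Mul(Rational(1, 114), Pow(57, Rational(1, 2))) ≈ 0.066227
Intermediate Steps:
Function('n')(v) = Rational(1, 2) (Function('n')(v) = Mul(Add(v, 0), Pow(Mul(2, v), -1)) = Mul(v, Mul(Rational(1, 2), Pow(v, -1))) = Rational(1, 2))
Function('h')(K, C) = Pow(Add(-20, K), Rational(1, 2))
Pow(Function('h')(248, Add(Mul(Function('n')(-5), -7), 4)), -1) = Pow(Pow(Add(-20, 248), Rational(1, 2)), -1) = Pow(Pow(228, Rational(1, 2)), -1) = Pow(Mul(2, Pow(57, Rational(1, 2))), -1) = Mul(Rational(1, 114), Pow(57, Rational(1, 2)))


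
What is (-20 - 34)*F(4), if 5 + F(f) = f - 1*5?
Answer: 324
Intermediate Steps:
F(f) = -10 + f (F(f) = -5 + (f - 1*5) = -5 + (f - 5) = -5 + (-5 + f) = -10 + f)
(-20 - 34)*F(4) = (-20 - 34)*(-10 + 4) = -54*(-6) = 324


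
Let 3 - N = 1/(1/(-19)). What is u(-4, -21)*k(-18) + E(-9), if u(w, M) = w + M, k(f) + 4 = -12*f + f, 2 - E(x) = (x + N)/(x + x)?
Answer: -87251/18 ≈ -4847.3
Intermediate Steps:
N = 22 (N = 3 - 1/(1/(-19)) = 3 - 1/(-1/19) = 3 - 1*(-19) = 3 + 19 = 22)
E(x) = 2 - (22 + x)/(2*x) (E(x) = 2 - (x + 22)/(x + x) = 2 - (22 + x)/(2*x))
k(f) = -4 - 11*f (k(f) = -4 + (-12*f + f) = -4 - 11*f)
u(w, M) = M + w
u(-4, -21)*k(-18) + E(-9) = (-21 - 4)*(-4 - 11*(-18)) + (3/2 - 11/(-9)) = -25*(-4 + 198) + (3/2 - 11*(-⅑)) = -25*194 + (3/2 + 11/9) = -4850 + 49/18 = -87251/18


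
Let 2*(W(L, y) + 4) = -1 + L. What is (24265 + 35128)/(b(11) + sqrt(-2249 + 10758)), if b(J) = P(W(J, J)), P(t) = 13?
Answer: -772109/8340 + 59393*sqrt(8509)/8340 ≈ 564.33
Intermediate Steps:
W(L, y) = -9/2 + L/2 (W(L, y) = -4 + (-1 + L)/2 = -4 + (-1/2 + L/2) = -9/2 + L/2)
b(J) = 13
(24265 + 35128)/(b(11) + sqrt(-2249 + 10758)) = (24265 + 35128)/(13 + sqrt(-2249 + 10758)) = 59393/(13 + sqrt(8509))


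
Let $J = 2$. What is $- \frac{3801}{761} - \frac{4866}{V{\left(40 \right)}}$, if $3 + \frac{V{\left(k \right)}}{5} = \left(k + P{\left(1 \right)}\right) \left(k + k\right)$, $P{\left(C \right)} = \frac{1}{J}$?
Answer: $- \frac{21740737}{4105595} \approx -5.2954$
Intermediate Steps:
$P{\left(C \right)} = \frac{1}{2}$
$V{\left(k \right)} = -15 + 10 k \left(\frac{1}{2} + k\right)$ ($V{\left(k \right)} = -15 + 5 \left(k + \frac{1}{2}\right) \left(k + k\right) = -15 + 5 \left(\frac{1}{2} + k\right) 2 k = -15 + 5 \cdot 2 k \left(\frac{1}{2} + k\right) = -15 + 10 k \left(\frac{1}{2} + k\right)$)
$- \frac{3801}{761} - \frac{4866}{V{\left(40 \right)}} = - \frac{3801}{761} - \frac{4866}{-15 + 5 \cdot 40 + 10 \cdot 40^{2}} = \left(-3801\right) \frac{1}{761} - \frac{4866}{-15 + 200 + 10 \cdot 1600} = - \frac{3801}{761} - \frac{4866}{-15 + 200 + 16000} = - \frac{3801}{761} - \frac{4866}{16185} = - \frac{3801}{761} - \frac{1622}{5395} = - \frac{21740737}{4105595}$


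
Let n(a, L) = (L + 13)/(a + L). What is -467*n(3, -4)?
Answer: 4203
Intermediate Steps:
n(a, L) = (13 + L)/(L + a)
-467*n(3, -4) = -467*(13 - 4)/(-4 + 3) = -467*9/(-1) = -(-467)*9 = -467*(-9) = 4203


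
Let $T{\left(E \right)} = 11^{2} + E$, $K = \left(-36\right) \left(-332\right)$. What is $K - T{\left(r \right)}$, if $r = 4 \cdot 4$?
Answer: $11815$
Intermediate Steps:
$r = 16$
$K = 11952$
$T{\left(E \right)} = 121 + E$
$K - T{\left(r \right)} = 11952 - \left(121 + 16\right) = 11952 - 137 = 11815$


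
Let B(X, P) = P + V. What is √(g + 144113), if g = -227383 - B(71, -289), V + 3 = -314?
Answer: 2*I*√20666 ≈ 287.51*I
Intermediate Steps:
V = -317 (V = -3 - 314 = -317)
B(X, P) = -317 + P (B(X, P) = P - 317 = -317 + P)
g = -226777 (g = -227383 - (-317 - 289) = -227383 - 1*(-606) = -227383 + 606 = -226777)
√(g + 144113) = √(-226777 + 144113) = √(-82664) = 2*I*√20666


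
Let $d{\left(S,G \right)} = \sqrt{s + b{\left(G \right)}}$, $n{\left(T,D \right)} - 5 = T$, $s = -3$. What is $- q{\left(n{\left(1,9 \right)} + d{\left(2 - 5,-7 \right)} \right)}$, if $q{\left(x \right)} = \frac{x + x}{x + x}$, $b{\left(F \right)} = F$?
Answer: $-1$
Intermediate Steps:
$n{\left(T,D \right)} = 5 + T$
$d{\left(S,G \right)} = \sqrt{-3 + G}$
$q{\left(x \right)} = 1$ ($q{\left(x \right)} = \frac{2 x}{2 x} = 2 x \frac{1}{2 x} = 1$)
$- q{\left(n{\left(1,9 \right)} + d{\left(2 - 5,-7 \right)} \right)} = \left(-1\right) 1 = -1$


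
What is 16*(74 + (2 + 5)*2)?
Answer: 1408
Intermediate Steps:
16*(74 + (2 + 5)*2) = 16*(74 + 7*2) = 16*(74 + 14) = 16*88 = 1408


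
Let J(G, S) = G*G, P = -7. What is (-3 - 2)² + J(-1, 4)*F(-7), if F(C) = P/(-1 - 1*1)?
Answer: 57/2 ≈ 28.500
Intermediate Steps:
J(G, S) = G²
F(C) = 7/2 (F(C) = -7/(-1 - 1*1) = -7/(-1 - 1) = -7/(-2) = -7*(-½) = 7/2)
(-3 - 2)² + J(-1, 4)*F(-7) = (-3 - 2)² + (-1)²*(7/2) = (-5)² + 1*(7/2) = 25 + 7/2 = 57/2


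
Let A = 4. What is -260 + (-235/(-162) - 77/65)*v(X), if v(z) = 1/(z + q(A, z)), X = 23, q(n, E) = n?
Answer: -73917799/284310 ≈ -259.99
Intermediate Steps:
v(z) = 1/(4 + z) (v(z) = 1/(z + 4) = 1/(4 + z))
-260 + (-235/(-162) - 77/65)*v(X) = -260 + (-235/(-162) - 77/65)/(4 + 23) = -260 + (-235*(-1/162) - 77*1/65)/27 = -260 + (235/162 - 77/65)*(1/27) = -260 + (2801/10530)*(1/27) = -260 + 2801/284310 = -73917799/284310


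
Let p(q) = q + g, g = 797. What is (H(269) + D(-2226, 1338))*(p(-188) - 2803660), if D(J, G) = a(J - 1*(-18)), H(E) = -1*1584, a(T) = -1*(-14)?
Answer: 4400790070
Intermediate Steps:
a(T) = 14
H(E) = -1584
D(J, G) = 14
p(q) = 797 + q (p(q) = q + 797 = 797 + q)
(H(269) + D(-2226, 1338))*(p(-188) - 2803660) = (-1584 + 14)*((797 - 188) - 2803660) = -1570*(609 - 2803660) = -1570*(-2803051) = 4400790070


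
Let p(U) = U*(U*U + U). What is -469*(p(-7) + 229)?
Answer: 30485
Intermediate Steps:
p(U) = U*(U + U²) (p(U) = U*(U² + U) = U*(U + U²))
-469*(p(-7) + 229) = -469*((-7)²*(1 - 7) + 229) = -469*(49*(-6) + 229) = -469*(-294 + 229) = -469*(-65) = 30485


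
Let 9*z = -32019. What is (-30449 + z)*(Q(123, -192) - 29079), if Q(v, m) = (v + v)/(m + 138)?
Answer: 26703939040/27 ≈ 9.8903e+8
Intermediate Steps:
z = -10673/3 (z = (⅑)*(-32019) = -10673/3 ≈ -3557.7)
Q(v, m) = 2*v/(138 + m) (Q(v, m) = (2*v)/(138 + m) = 2*v/(138 + m))
(-30449 + z)*(Q(123, -192) - 29079) = (-30449 - 10673/3)*(2*123/(138 - 192) - 29079) = -102020*(2*123/(-54) - 29079)/3 = -102020*(2*123*(-1/54) - 29079)/3 = -102020*(-41/9 - 29079)/3 = -102020/3*(-261752/9) = 26703939040/27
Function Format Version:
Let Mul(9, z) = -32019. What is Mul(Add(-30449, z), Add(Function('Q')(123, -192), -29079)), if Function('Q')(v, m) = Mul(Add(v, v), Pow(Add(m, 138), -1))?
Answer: Rational(26703939040, 27) ≈ 9.8903e+8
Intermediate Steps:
z = Rational(-10673, 3) (z = Mul(Rational(1, 9), -32019) = Rational(-10673, 3) ≈ -3557.7)
Function('Q')(v, m) = Mul(2, v, Pow(Add(138, m), -1)) (Function('Q')(v, m) = Mul(Mul(2, v), Pow(Add(138, m), -1)) = Mul(2, v, Pow(Add(138, m), -1)))
Mul(Add(-30449, z), Add(Function('Q')(123, -192), -29079)) = Mul(Add(-30449, Rational(-10673, 3)), Add(Mul(2, 123, Pow(Add(138, -192), -1)), -29079)) = Mul(Rational(-102020, 3), Add(Mul(2, 123, Pow(-54, -1)), -29079)) = Mul(Rational(-102020, 3), Add(Mul(2, 123, Rational(-1, 54)), -29079)) = Mul(Rational(-102020, 3), Add(Rational(-41, 9), -29079)) = Mul(Rational(-102020, 3), Rational(-261752, 9)) = Rational(26703939040, 27)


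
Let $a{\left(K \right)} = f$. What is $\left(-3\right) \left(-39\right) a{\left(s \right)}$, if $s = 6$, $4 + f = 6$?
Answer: $234$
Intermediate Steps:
$f = 2$ ($f = -4 + 6 = 2$)
$a{\left(K \right)} = 2$
$\left(-3\right) \left(-39\right) a{\left(s \right)} = \left(-3\right) \left(-39\right) 2 = 117 \cdot 2 = 234$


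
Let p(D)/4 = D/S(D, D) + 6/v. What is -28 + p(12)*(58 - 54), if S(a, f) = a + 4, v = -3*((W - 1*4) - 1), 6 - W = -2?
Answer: -80/3 ≈ -26.667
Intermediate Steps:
W = 8 (W = 6 - 1*(-2) = 6 + 2 = 8)
v = -9 (v = -3*((8 - 1*4) - 1) = -3*((8 - 4) - 1) = -3*(4 - 1) = -3*3 = -9)
S(a, f) = 4 + a
p(D) = -8/3 + 4*D/(4 + D) (p(D) = 4*(D/(4 + D) + 6/(-9)) = 4*(D/(4 + D) + 6*(-⅑)) = 4*(D/(4 + D) - ⅔) = 4*(-⅔ + D/(4 + D)) = -8/3 + 4*D/(4 + D))
-28 + p(12)*(58 - 54) = -28 + (4*(-8 + 12)/(3*(4 + 12)))*(58 - 54) = -28 + ((4/3)*4/16)*4 = -28 + ((4/3)*(1/16)*4)*4 = -28 + (⅓)*4 = -28 + 4/3 = -80/3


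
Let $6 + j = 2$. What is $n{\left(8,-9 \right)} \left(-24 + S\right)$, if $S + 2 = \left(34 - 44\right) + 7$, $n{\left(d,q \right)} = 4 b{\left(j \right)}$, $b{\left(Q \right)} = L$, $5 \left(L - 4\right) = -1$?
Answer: $- \frac{2204}{5} \approx -440.8$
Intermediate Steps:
$j = -4$ ($j = -6 + 2 = -4$)
$L = \frac{19}{5}$ ($L = 4 + \frac{1}{5} \left(-1\right) = 4 - \frac{1}{5} = \frac{19}{5} \approx 3.8$)
$b{\left(Q \right)} = \frac{19}{5}$
$n{\left(d,q \right)} = \frac{76}{5}$ ($n{\left(d,q \right)} = 4 \cdot \frac{19}{5} = \frac{76}{5}$)
$S = -5$ ($S = -2 + \left(\left(34 - 44\right) + 7\right) = -2 + \left(-10 + 7\right) = -2 - 3 = -5$)
$n{\left(8,-9 \right)} \left(-24 + S\right) = \frac{76 \left(-24 - 5\right)}{5} = \frac{76}{5} \left(-29\right) = - \frac{2204}{5}$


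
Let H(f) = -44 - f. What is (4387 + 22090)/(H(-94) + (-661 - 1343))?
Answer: -26477/1954 ≈ -13.550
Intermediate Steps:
(4387 + 22090)/(H(-94) + (-661 - 1343)) = (4387 + 22090)/((-44 - 1*(-94)) + (-661 - 1343)) = 26477/((-44 + 94) - 2004) = 26477/(50 - 2004) = 26477/(-1954) = 26477*(-1/1954) = -26477/1954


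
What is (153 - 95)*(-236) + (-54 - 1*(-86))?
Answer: -13656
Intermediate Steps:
(153 - 95)*(-236) + (-54 - 1*(-86)) = 58*(-236) + (-54 + 86) = -13688 + 32 = -13656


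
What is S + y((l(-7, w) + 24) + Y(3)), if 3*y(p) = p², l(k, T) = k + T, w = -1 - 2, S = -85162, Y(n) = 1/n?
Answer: -2297525/27 ≈ -85094.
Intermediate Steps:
w = -3
l(k, T) = T + k
y(p) = p²/3
S + y((l(-7, w) + 24) + Y(3)) = -85162 + (((-3 - 7) + 24) + 1/3)²/3 = -85162 + ((-10 + 24) + ⅓)²/3 = -85162 + (14 + ⅓)²/3 = -85162 + (43/3)²/3 = -85162 + (⅓)*(1849/9) = -85162 + 1849/27 = -2297525/27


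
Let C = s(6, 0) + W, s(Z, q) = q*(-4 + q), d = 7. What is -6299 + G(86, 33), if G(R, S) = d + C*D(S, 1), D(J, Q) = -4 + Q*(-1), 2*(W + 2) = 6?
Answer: -6297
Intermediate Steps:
W = 1 (W = -2 + (½)*6 = -2 + 3 = 1)
C = 1 (C = 0*(-4 + 0) + 1 = 0*(-4) + 1 = 0 + 1 = 1)
D(J, Q) = -4 - Q
G(R, S) = 2 (G(R, S) = 7 + 1*(-4 - 1*1) = 7 + 1*(-4 - 1) = 7 + 1*(-5) = 7 - 5 = 2)
-6299 + G(86, 33) = -6299 + 2 = -6297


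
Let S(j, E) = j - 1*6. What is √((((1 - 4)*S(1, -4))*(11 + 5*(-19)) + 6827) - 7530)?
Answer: I*√1963 ≈ 44.306*I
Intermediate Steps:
S(j, E) = -6 + j (S(j, E) = j - 6 = -6 + j)
√((((1 - 4)*S(1, -4))*(11 + 5*(-19)) + 6827) - 7530) = √((((1 - 4)*(-6 + 1))*(11 + 5*(-19)) + 6827) - 7530) = √(((-3*(-5))*(11 - 95) + 6827) - 7530) = √((15*(-84) + 6827) - 7530) = √((-1260 + 6827) - 7530) = √(5567 - 7530) = √(-1963) = I*√1963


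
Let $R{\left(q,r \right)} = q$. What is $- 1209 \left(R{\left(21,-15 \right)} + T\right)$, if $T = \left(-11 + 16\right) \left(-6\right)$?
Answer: $10881$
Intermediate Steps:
$T = -30$ ($T = 5 \left(-6\right) = -30$)
$- 1209 \left(R{\left(21,-15 \right)} + T\right) = - 1209 \left(21 - 30\right) = \left(-1209\right) \left(-9\right) = 10881$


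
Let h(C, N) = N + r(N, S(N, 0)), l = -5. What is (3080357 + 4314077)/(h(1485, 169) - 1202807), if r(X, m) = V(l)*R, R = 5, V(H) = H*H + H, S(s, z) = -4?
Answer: -3697217/601269 ≈ -6.1490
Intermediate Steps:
V(H) = H + H**2 (V(H) = H**2 + H = H + H**2)
r(X, m) = 100 (r(X, m) = -5*(1 - 5)*5 = -5*(-4)*5 = 20*5 = 100)
h(C, N) = 100 + N (h(C, N) = N + 100 = 100 + N)
(3080357 + 4314077)/(h(1485, 169) - 1202807) = (3080357 + 4314077)/((100 + 169) - 1202807) = 7394434/(269 - 1202807) = 7394434/(-1202538) = 7394434*(-1/1202538) = -3697217/601269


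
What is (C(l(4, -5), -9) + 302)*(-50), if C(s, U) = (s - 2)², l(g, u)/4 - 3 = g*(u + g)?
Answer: -16900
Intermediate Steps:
l(g, u) = 12 + 4*g*(g + u) (l(g, u) = 12 + 4*(g*(u + g)) = 12 + 4*(g*(g + u)) = 12 + 4*g*(g + u))
C(s, U) = (-2 + s)²
(C(l(4, -5), -9) + 302)*(-50) = ((-2 + (12 + 4*4² + 4*4*(-5)))² + 302)*(-50) = ((-2 + (12 + 4*16 - 80))² + 302)*(-50) = ((-2 + (12 + 64 - 80))² + 302)*(-50) = ((-2 - 4)² + 302)*(-50) = ((-6)² + 302)*(-50) = (36 + 302)*(-50) = 338*(-50) = -16900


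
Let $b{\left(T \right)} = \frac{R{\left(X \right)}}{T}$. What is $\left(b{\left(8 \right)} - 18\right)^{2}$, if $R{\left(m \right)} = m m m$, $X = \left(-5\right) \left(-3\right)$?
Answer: $\frac{10439361}{64} \approx 1.6312 \cdot 10^{5}$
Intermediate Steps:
$X = 15$
$R{\left(m \right)} = m^{3}$ ($R{\left(m \right)} = m^{2} m = m^{3}$)
$b{\left(T \right)} = \frac{3375}{T}$ ($b{\left(T \right)} = \frac{15^{3}}{T} = \frac{3375}{T}$)
$\left(b{\left(8 \right)} - 18\right)^{2} = \left(\frac{3375}{8} - 18\right)^{2} = \left(\frac{3231}{8}\right)^{2} = \frac{10439361}{64}$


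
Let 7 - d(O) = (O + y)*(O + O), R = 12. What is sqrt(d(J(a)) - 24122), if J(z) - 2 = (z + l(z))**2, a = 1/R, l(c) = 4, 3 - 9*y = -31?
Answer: I*sqrt(517435714)/144 ≈ 157.97*I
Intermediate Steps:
y = 34/9 (y = 1/3 - 1/9*(-31) = 1/3 + 31/9 = 34/9 ≈ 3.7778)
a = 1/12 ≈ 0.083333
J(z) = 2 + (4 + z)**2 (J(z) = 2 + (z + 4)**2 = 2 + (4 + z)**2)
d(O) = 7 - 2*O*(34/9 + O) (d(O) = 7 - (O + 34/9)*(O + O) = 7 - (34/9 + O)*2*O = 7 - 2*O*(34/9 + O))
sqrt(d(J(a)) - 24122) = sqrt((7 - 2*(2 + (4 + 1/12)**2)**2 - 68*(2 + (4 + 1/12)**2)/9) - 24122) = sqrt((7 - 2*(2 + (49/12)**2)**2 - 68*(2 + (49/12)**2)/9) - 24122) = sqrt((7 - 2*(2 + 2401/144)**2 - 68*(2 + 2401/144)/9) - 24122) = sqrt((7 - 2*(2689/144)**2 - 68/9*2689/144) - 24122) = sqrt((7 - 2*7230721/20736 - 45713/324) - 24122) = sqrt((7 - 7230721/10368 - 45713/324) - 24122) = sqrt(-8620961/10368 - 24122) = sqrt(-258717857/10368) = I*sqrt(517435714)/144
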